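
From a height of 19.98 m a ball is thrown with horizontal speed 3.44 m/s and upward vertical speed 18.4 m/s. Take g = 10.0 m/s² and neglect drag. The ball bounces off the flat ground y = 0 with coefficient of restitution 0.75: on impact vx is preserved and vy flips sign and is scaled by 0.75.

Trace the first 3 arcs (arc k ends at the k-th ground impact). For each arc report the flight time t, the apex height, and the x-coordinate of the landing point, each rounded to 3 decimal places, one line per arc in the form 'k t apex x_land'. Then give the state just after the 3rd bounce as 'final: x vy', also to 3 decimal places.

1 4.557 36.908 15.676
2 4.075 20.761 29.695
3 3.057 11.678 40.209
final: 40.209 11.462

Arc 1: start y=19.980, vy=18.400 → t=4.557, apex=36.908, x_land=15.676, impact vy=-27.169
  bounce: vy ← 0.75·27.169 = 20.377
Arc 2: start y=0.000, vy=20.377 → t=4.075, apex=20.761, x_land=29.695, impact vy=-20.377
  bounce: vy ← 0.75·20.377 = 15.283
Arc 3: start y=0.000, vy=15.283 → t=3.057, apex=11.678, x_land=40.209, impact vy=-15.283
  bounce: vy ← 0.75·15.283 = 11.462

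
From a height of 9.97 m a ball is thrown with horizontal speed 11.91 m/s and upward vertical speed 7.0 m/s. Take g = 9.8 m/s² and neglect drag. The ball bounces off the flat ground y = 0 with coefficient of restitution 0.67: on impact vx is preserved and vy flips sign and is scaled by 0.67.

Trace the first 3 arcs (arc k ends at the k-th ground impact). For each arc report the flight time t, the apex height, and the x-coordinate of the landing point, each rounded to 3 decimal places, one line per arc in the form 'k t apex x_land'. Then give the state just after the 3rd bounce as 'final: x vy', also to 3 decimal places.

1 2.310 12.470 27.507
2 2.138 5.598 52.966
3 1.432 2.513 70.024
final: 70.024 4.702

Arc 1: start y=9.970, vy=7.000 → t=2.310, apex=12.470, x_land=27.507, impact vy=-15.634
  bounce: vy ← 0.67·15.634 = 10.475
Arc 2: start y=0.000, vy=10.475 → t=2.138, apex=5.598, x_land=52.966, impact vy=-10.475
  bounce: vy ← 0.67·10.475 = 7.018
Arc 3: start y=0.000, vy=7.018 → t=1.432, apex=2.513, x_land=70.024, impact vy=-7.018
  bounce: vy ← 0.67·7.018 = 4.702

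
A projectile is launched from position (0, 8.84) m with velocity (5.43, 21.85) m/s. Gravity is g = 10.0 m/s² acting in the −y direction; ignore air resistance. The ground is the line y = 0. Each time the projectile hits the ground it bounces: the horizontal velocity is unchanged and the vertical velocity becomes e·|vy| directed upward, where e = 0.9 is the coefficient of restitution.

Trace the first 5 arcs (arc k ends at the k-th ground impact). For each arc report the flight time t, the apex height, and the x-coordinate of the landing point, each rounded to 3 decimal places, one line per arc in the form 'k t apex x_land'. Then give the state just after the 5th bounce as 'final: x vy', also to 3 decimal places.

1 4.743 32.711 25.753
2 4.604 26.496 50.753
3 4.144 21.462 73.253
4 3.729 17.384 93.503
5 3.356 14.081 111.727
final: 111.727 15.103

Arc 1: start y=8.840, vy=21.850 → t=4.743, apex=32.711, x_land=25.753, impact vy=-25.578
  bounce: vy ← 0.9·25.578 = 23.020
Arc 2: start y=0.000, vy=23.020 → t=4.604, apex=26.496, x_land=50.753, impact vy=-23.020
  bounce: vy ← 0.9·23.020 = 20.718
Arc 3: start y=0.000, vy=20.718 → t=4.144, apex=21.462, x_land=73.253, impact vy=-20.718
  bounce: vy ← 0.9·20.718 = 18.646
Arc 4: start y=0.000, vy=18.646 → t=3.729, apex=17.384, x_land=93.503, impact vy=-18.646
  bounce: vy ← 0.9·18.646 = 16.782
Arc 5: start y=0.000, vy=16.782 → t=3.356, apex=14.081, x_land=111.727, impact vy=-16.782
  bounce: vy ← 0.9·16.782 = 15.103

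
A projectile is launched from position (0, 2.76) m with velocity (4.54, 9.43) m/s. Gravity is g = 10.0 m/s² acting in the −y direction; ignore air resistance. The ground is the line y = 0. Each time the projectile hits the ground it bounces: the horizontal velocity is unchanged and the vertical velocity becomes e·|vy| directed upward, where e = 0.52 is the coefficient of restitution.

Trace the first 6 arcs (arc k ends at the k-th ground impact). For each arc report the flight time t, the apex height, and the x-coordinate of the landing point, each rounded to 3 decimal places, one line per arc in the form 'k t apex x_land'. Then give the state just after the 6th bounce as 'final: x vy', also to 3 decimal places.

1 2.144 7.206 9.732
2 1.249 1.949 15.400
3 0.649 0.527 18.348
4 0.338 0.142 19.880
5 0.176 0.039 20.677
6 0.091 0.010 21.092
final: 21.092 0.237

Arc 1: start y=2.760, vy=9.430 → t=2.144, apex=7.206, x_land=9.732, impact vy=-12.005
  bounce: vy ← 0.52·12.005 = 6.243
Arc 2: start y=0.000, vy=6.243 → t=1.249, apex=1.949, x_land=15.400, impact vy=-6.243
  bounce: vy ← 0.52·6.243 = 3.246
Arc 3: start y=0.000, vy=3.246 → t=0.649, apex=0.527, x_land=18.348, impact vy=-3.246
  bounce: vy ← 0.52·3.246 = 1.688
Arc 4: start y=0.000, vy=1.688 → t=0.338, apex=0.142, x_land=19.880, impact vy=-1.688
  bounce: vy ← 0.52·1.688 = 0.878
Arc 5: start y=0.000, vy=0.878 → t=0.176, apex=0.039, x_land=20.677, impact vy=-0.878
  bounce: vy ← 0.52·0.878 = 0.456
Arc 6: start y=0.000, vy=0.456 → t=0.091, apex=0.010, x_land=21.092, impact vy=-0.456
  bounce: vy ← 0.52·0.456 = 0.237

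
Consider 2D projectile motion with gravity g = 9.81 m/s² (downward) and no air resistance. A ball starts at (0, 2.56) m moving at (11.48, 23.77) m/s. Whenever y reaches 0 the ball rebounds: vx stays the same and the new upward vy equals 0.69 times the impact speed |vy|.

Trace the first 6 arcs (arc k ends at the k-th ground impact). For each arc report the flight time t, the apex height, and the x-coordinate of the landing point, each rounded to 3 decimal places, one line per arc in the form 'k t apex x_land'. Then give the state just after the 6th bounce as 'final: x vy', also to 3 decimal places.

Arc 1: start y=2.560, vy=23.770 → t=4.951, apex=31.358, x_land=56.843, impact vy=-24.804
  bounce: vy ← 0.69·24.804 = 17.115
Arc 2: start y=0.000, vy=17.115 → t=3.489, apex=14.929, x_land=96.900, impact vy=-17.115
  bounce: vy ← 0.69·17.115 = 11.809
Arc 3: start y=0.000, vy=11.809 → t=2.408, apex=7.108, x_land=124.539, impact vy=-11.809
  bounce: vy ← 0.69·11.809 = 8.148
Arc 4: start y=0.000, vy=8.148 → t=1.661, apex=3.384, x_land=143.610, impact vy=-8.148
  bounce: vy ← 0.69·8.148 = 5.622
Arc 5: start y=0.000, vy=5.622 → t=1.146, apex=1.611, x_land=156.769, impact vy=-5.622
  bounce: vy ← 0.69·5.622 = 3.879
Arc 6: start y=0.000, vy=3.879 → t=0.791, apex=0.767, x_land=165.848, impact vy=-3.879
  bounce: vy ← 0.69·3.879 = 2.677

1 4.951 31.358 56.843
2 3.489 14.929 96.900
3 2.408 7.108 124.539
4 1.661 3.384 143.610
5 1.146 1.611 156.769
6 0.791 0.767 165.848
final: 165.848 2.677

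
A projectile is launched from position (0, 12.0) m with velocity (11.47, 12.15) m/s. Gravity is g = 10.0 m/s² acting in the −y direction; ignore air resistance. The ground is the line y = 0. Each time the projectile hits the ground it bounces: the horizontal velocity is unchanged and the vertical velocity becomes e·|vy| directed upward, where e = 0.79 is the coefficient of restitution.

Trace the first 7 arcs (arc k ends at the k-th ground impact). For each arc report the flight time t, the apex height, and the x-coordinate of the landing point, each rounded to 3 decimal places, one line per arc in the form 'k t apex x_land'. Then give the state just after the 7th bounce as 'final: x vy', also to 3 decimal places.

Arc 1: start y=12.000, vy=12.150 → t=3.184, apex=19.381, x_land=36.518, impact vy=-19.688
  bounce: vy ← 0.79·19.688 = 15.554
Arc 2: start y=0.000, vy=15.554 → t=3.111, apex=12.096, x_land=72.198, impact vy=-15.554
  bounce: vy ← 0.79·15.554 = 12.287
Arc 3: start y=0.000, vy=12.287 → t=2.457, apex=7.549, x_land=100.386, impact vy=-12.287
  bounce: vy ← 0.79·12.287 = 9.707
Arc 4: start y=0.000, vy=9.707 → t=1.941, apex=4.711, x_land=122.653, impact vy=-9.707
  bounce: vy ← 0.79·9.707 = 7.669
Arc 5: start y=0.000, vy=7.669 → t=1.534, apex=2.940, x_land=140.245, impact vy=-7.669
  bounce: vy ← 0.79·7.669 = 6.058
Arc 6: start y=0.000, vy=6.058 → t=1.212, apex=1.835, x_land=154.142, impact vy=-6.058
  bounce: vy ← 0.79·6.058 = 4.786
Arc 7: start y=0.000, vy=4.786 → t=0.957, apex=1.145, x_land=165.121, impact vy=-4.786
  bounce: vy ← 0.79·4.786 = 3.781

1 3.184 19.381 36.518
2 3.111 12.096 72.198
3 2.457 7.549 100.386
4 1.941 4.711 122.653
5 1.534 2.940 140.245
6 1.212 1.835 154.142
7 0.957 1.145 165.121
final: 165.121 3.781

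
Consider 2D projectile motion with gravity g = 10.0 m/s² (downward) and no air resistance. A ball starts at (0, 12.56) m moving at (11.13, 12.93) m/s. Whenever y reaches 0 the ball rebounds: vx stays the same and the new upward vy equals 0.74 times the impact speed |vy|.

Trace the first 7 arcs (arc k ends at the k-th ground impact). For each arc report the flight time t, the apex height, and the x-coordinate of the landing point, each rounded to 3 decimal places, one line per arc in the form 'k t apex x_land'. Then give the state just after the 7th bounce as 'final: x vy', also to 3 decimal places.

1 3.338 20.919 37.157
2 3.027 11.455 70.850
3 2.240 6.273 95.783
4 1.658 3.435 114.234
5 1.227 1.881 127.887
6 0.908 1.030 137.991
7 0.672 0.564 145.467
final: 145.467 2.485

Arc 1: start y=12.560, vy=12.930 → t=3.338, apex=20.919, x_land=37.157, impact vy=-20.454
  bounce: vy ← 0.74·20.454 = 15.136
Arc 2: start y=0.000, vy=15.136 → t=3.027, apex=11.455, x_land=70.850, impact vy=-15.136
  bounce: vy ← 0.74·15.136 = 11.201
Arc 3: start y=0.000, vy=11.201 → t=2.240, apex=6.273, x_land=95.783, impact vy=-11.201
  bounce: vy ← 0.74·11.201 = 8.289
Arc 4: start y=0.000, vy=8.289 → t=1.658, apex=3.435, x_land=114.234, impact vy=-8.289
  bounce: vy ← 0.74·8.289 = 6.134
Arc 5: start y=0.000, vy=6.134 → t=1.227, apex=1.881, x_land=127.887, impact vy=-6.134
  bounce: vy ← 0.74·6.134 = 4.539
Arc 6: start y=0.000, vy=4.539 → t=0.908, apex=1.030, x_land=137.991, impact vy=-4.539
  bounce: vy ← 0.74·4.539 = 3.359
Arc 7: start y=0.000, vy=3.359 → t=0.672, apex=0.564, x_land=145.467, impact vy=-3.359
  bounce: vy ← 0.74·3.359 = 2.485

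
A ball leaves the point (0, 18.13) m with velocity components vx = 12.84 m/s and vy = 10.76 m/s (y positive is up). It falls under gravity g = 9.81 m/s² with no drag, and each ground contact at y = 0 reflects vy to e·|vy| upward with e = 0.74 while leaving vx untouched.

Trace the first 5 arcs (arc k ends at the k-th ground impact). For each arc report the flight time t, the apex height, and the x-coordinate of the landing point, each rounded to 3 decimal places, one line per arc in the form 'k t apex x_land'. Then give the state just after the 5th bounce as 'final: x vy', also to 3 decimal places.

Arc 1: start y=18.130, vy=10.760 → t=3.310, apex=24.031, x_land=42.504, impact vy=-21.714
  bounce: vy ← 0.74·21.714 = 16.068
Arc 2: start y=0.000, vy=16.068 → t=3.276, apex=13.159, x_land=84.566, impact vy=-16.068
  bounce: vy ← 0.74·16.068 = 11.890
Arc 3: start y=0.000, vy=11.890 → t=2.424, apex=7.206, x_land=115.692, impact vy=-11.890
  bounce: vy ← 0.74·11.890 = 8.799
Arc 4: start y=0.000, vy=8.799 → t=1.794, apex=3.946, x_land=138.726, impact vy=-8.799
  bounce: vy ← 0.74·8.799 = 6.511
Arc 5: start y=0.000, vy=6.511 → t=1.327, apex=2.161, x_land=155.770, impact vy=-6.511
  bounce: vy ← 0.74·6.511 = 4.818

1 3.310 24.031 42.504
2 3.276 13.159 84.566
3 2.424 7.206 115.692
4 1.794 3.946 138.726
5 1.327 2.161 155.770
final: 155.770 4.818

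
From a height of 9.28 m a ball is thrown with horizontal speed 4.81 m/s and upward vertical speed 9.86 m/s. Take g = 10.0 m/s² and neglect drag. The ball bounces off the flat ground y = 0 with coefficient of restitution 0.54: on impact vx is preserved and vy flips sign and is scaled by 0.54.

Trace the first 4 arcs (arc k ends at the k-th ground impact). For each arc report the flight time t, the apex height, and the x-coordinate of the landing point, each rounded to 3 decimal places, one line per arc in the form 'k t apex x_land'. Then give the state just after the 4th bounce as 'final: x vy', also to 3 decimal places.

1 2.668 14.141 12.832
2 1.816 4.124 21.568
3 0.981 1.202 26.286
4 0.530 0.351 28.833
final: 28.833 1.430

Arc 1: start y=9.280, vy=9.860 → t=2.668, apex=14.141, x_land=12.832, impact vy=-16.817
  bounce: vy ← 0.54·16.817 = 9.081
Arc 2: start y=0.000, vy=9.081 → t=1.816, apex=4.124, x_land=21.568, impact vy=-9.081
  bounce: vy ← 0.54·9.081 = 4.904
Arc 3: start y=0.000, vy=4.904 → t=0.981, apex=1.202, x_land=26.286, impact vy=-4.904
  bounce: vy ← 0.54·4.904 = 2.648
Arc 4: start y=0.000, vy=2.648 → t=0.530, apex=0.351, x_land=28.833, impact vy=-2.648
  bounce: vy ← 0.54·2.648 = 1.430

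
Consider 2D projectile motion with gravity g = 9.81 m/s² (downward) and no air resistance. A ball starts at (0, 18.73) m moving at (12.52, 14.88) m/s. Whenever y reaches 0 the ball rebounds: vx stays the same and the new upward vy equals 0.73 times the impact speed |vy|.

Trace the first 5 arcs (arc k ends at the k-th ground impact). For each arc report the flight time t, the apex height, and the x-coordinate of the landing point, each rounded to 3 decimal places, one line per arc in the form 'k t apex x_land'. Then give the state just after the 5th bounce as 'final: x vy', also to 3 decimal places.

1 3.991 30.015 49.962
2 3.612 15.995 95.179
3 2.636 8.524 128.188
4 1.925 4.542 152.285
5 1.405 2.421 169.875
final: 169.875 5.031

Arc 1: start y=18.730, vy=14.880 → t=3.991, apex=30.015, x_land=49.962, impact vy=-24.267
  bounce: vy ← 0.73·24.267 = 17.715
Arc 2: start y=0.000, vy=17.715 → t=3.612, apex=15.995, x_land=95.179, impact vy=-17.715
  bounce: vy ← 0.73·17.715 = 12.932
Arc 3: start y=0.000, vy=12.932 → t=2.636, apex=8.524, x_land=128.188, impact vy=-12.932
  bounce: vy ← 0.73·12.932 = 9.440
Arc 4: start y=0.000, vy=9.440 → t=1.925, apex=4.542, x_land=152.285, impact vy=-9.440
  bounce: vy ← 0.73·9.440 = 6.891
Arc 5: start y=0.000, vy=6.891 → t=1.405, apex=2.421, x_land=169.875, impact vy=-6.891
  bounce: vy ← 0.73·6.891 = 5.031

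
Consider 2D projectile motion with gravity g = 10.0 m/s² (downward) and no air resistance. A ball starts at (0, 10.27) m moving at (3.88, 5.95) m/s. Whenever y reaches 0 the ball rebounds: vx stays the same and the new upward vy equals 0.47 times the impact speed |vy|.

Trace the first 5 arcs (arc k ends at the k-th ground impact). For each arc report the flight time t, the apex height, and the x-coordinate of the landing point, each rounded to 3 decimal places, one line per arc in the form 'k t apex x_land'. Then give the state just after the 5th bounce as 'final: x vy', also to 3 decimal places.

Arc 1: start y=10.270, vy=5.950 → t=2.147, apex=12.040, x_land=8.330, impact vy=-15.518
  bounce: vy ← 0.47·15.518 = 7.293
Arc 2: start y=0.000, vy=7.293 → t=1.459, apex=2.660, x_land=13.989, impact vy=-7.293
  bounce: vy ← 0.47·7.293 = 3.428
Arc 3: start y=0.000, vy=3.428 → t=0.686, apex=0.588, x_land=16.649, impact vy=-3.428
  bounce: vy ← 0.47·3.428 = 1.611
Arc 4: start y=0.000, vy=1.611 → t=0.322, apex=0.130, x_land=17.899, impact vy=-1.611
  bounce: vy ← 0.47·1.611 = 0.757
Arc 5: start y=0.000, vy=0.757 → t=0.151, apex=0.029, x_land=18.487, impact vy=-0.757
  bounce: vy ← 0.47·0.757 = 0.356

1 2.147 12.040 8.330
2 1.459 2.660 13.989
3 0.686 0.588 16.649
4 0.322 0.130 17.899
5 0.151 0.029 18.487
final: 18.487 0.356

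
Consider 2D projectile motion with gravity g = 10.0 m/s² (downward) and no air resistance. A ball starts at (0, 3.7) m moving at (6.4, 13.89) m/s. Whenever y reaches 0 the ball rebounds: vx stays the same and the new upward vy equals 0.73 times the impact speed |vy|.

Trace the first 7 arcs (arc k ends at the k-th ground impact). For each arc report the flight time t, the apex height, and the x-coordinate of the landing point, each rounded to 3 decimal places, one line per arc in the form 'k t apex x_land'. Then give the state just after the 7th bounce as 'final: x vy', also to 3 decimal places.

1 3.023 13.347 19.346
2 2.385 7.112 34.612
3 1.741 3.790 45.757
4 1.271 2.020 53.892
5 0.928 1.076 59.831
6 0.677 0.574 64.166
7 0.495 0.306 67.331
final: 67.331 1.805

Arc 1: start y=3.700, vy=13.890 → t=3.023, apex=13.347, x_land=19.346, impact vy=-16.338
  bounce: vy ← 0.73·16.338 = 11.927
Arc 2: start y=0.000, vy=11.927 → t=2.385, apex=7.112, x_land=34.612, impact vy=-11.927
  bounce: vy ← 0.73·11.927 = 8.707
Arc 3: start y=0.000, vy=8.707 → t=1.741, apex=3.790, x_land=45.757, impact vy=-8.707
  bounce: vy ← 0.73·8.707 = 6.356
Arc 4: start y=0.000, vy=6.356 → t=1.271, apex=2.020, x_land=53.892, impact vy=-6.356
  bounce: vy ← 0.73·6.356 = 4.640
Arc 5: start y=0.000, vy=4.640 → t=0.928, apex=1.076, x_land=59.831, impact vy=-4.640
  bounce: vy ← 0.73·4.640 = 3.387
Arc 6: start y=0.000, vy=3.387 → t=0.677, apex=0.574, x_land=64.166, impact vy=-3.387
  bounce: vy ← 0.73·3.387 = 2.473
Arc 7: start y=0.000, vy=2.473 → t=0.495, apex=0.306, x_land=67.331, impact vy=-2.473
  bounce: vy ← 0.73·2.473 = 1.805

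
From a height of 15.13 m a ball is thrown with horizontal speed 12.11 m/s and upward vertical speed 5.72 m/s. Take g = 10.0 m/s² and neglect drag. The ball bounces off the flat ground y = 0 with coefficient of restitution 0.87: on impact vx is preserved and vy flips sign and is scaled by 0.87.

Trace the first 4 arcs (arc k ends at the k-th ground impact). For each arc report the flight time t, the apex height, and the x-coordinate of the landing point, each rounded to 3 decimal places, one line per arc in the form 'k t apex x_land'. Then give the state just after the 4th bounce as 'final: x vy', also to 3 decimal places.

1 2.403 16.766 29.102
2 3.186 12.690 67.688
3 2.772 9.605 101.257
4 2.412 7.270 130.462
final: 130.462 10.491

Arc 1: start y=15.130, vy=5.720 → t=2.403, apex=16.766, x_land=29.102, impact vy=-18.312
  bounce: vy ← 0.87·18.312 = 15.931
Arc 2: start y=0.000, vy=15.931 → t=3.186, apex=12.690, x_land=67.688, impact vy=-15.931
  bounce: vy ← 0.87·15.931 = 13.860
Arc 3: start y=0.000, vy=13.860 → t=2.772, apex=9.605, x_land=101.257, impact vy=-13.860
  bounce: vy ← 0.87·13.860 = 12.058
Arc 4: start y=0.000, vy=12.058 → t=2.412, apex=7.270, x_land=130.462, impact vy=-12.058
  bounce: vy ← 0.87·12.058 = 10.491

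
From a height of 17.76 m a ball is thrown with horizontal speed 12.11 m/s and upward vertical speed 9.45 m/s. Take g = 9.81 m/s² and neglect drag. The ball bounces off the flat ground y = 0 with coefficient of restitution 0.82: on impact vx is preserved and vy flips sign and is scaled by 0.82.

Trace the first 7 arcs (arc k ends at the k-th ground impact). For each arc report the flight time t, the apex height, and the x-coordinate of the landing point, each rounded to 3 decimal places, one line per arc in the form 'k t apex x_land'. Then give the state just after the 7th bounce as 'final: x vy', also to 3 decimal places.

1 3.096 22.312 37.494
2 3.498 15.002 79.851
3 2.868 10.088 114.585
4 2.352 6.783 143.066
5 1.929 4.561 166.421
6 1.581 3.067 185.572
7 1.297 2.062 201.276
final: 201.276 5.216

Arc 1: start y=17.760, vy=9.450 → t=3.096, apex=22.312, x_land=37.494, impact vy=-20.923
  bounce: vy ← 0.82·20.923 = 17.157
Arc 2: start y=0.000, vy=17.157 → t=3.498, apex=15.002, x_land=79.851, impact vy=-17.157
  bounce: vy ← 0.82·17.157 = 14.068
Arc 3: start y=0.000, vy=14.068 → t=2.868, apex=10.088, x_land=114.585, impact vy=-14.068
  bounce: vy ← 0.82·14.068 = 11.536
Arc 4: start y=0.000, vy=11.536 → t=2.352, apex=6.783, x_land=143.066, impact vy=-11.536
  bounce: vy ← 0.82·11.536 = 9.460
Arc 5: start y=0.000, vy=9.460 → t=1.929, apex=4.561, x_land=166.421, impact vy=-9.460
  bounce: vy ← 0.82·9.460 = 7.757
Arc 6: start y=0.000, vy=7.757 → t=1.581, apex=3.067, x_land=185.572, impact vy=-7.757
  bounce: vy ← 0.82·7.757 = 6.361
Arc 7: start y=0.000, vy=6.361 → t=1.297, apex=2.062, x_land=201.276, impact vy=-6.361
  bounce: vy ← 0.82·6.361 = 5.216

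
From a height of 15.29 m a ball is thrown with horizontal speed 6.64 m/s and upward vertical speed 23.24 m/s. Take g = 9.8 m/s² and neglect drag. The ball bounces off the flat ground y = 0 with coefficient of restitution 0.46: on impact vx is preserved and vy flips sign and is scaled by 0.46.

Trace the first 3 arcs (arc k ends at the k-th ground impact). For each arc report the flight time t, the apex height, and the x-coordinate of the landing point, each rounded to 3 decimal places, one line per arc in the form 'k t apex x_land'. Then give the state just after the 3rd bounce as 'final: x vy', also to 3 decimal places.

Arc 1: start y=15.290, vy=23.240 → t=5.328, apex=42.846, x_land=35.381, impact vy=-28.979
  bounce: vy ← 0.46·28.979 = 13.330
Arc 2: start y=0.000, vy=13.330 → t=2.720, apex=9.066, x_land=53.445, impact vy=-13.330
  bounce: vy ← 0.46·13.330 = 6.132
Arc 3: start y=0.000, vy=6.132 → t=1.251, apex=1.918, x_land=61.754, impact vy=-6.132
  bounce: vy ← 0.46·6.132 = 2.821

1 5.328 42.846 35.381
2 2.720 9.066 53.445
3 1.251 1.918 61.754
final: 61.754 2.821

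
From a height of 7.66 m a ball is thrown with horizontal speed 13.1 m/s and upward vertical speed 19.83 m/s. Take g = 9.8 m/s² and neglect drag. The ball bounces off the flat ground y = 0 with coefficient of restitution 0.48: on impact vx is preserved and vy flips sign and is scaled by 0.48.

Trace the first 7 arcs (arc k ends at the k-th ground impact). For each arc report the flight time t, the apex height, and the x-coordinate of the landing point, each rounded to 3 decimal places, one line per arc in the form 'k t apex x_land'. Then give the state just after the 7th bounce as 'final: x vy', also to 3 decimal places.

1 4.402 27.723 57.667
2 2.283 6.387 87.580
3 1.096 1.472 101.938
4 0.526 0.339 108.830
5 0.253 0.078 112.139
6 0.121 0.018 113.727
7 0.058 0.004 114.489
final: 114.489 0.137

Arc 1: start y=7.660, vy=19.830 → t=4.402, apex=27.723, x_land=57.667, impact vy=-23.310
  bounce: vy ← 0.48·23.310 = 11.189
Arc 2: start y=0.000, vy=11.189 → t=2.283, apex=6.387, x_land=87.580, impact vy=-11.189
  bounce: vy ← 0.48·11.189 = 5.371
Arc 3: start y=0.000, vy=5.371 → t=1.096, apex=1.472, x_land=101.938, impact vy=-5.371
  bounce: vy ← 0.48·5.371 = 2.578
Arc 4: start y=0.000, vy=2.578 → t=0.526, apex=0.339, x_land=108.830, impact vy=-2.578
  bounce: vy ← 0.48·2.578 = 1.237
Arc 5: start y=0.000, vy=1.237 → t=0.253, apex=0.078, x_land=112.139, impact vy=-1.237
  bounce: vy ← 0.48·1.237 = 0.594
Arc 6: start y=0.000, vy=0.594 → t=0.121, apex=0.018, x_land=113.727, impact vy=-0.594
  bounce: vy ← 0.48·0.594 = 0.285
Arc 7: start y=0.000, vy=0.285 → t=0.058, apex=0.004, x_land=114.489, impact vy=-0.285
  bounce: vy ← 0.48·0.285 = 0.137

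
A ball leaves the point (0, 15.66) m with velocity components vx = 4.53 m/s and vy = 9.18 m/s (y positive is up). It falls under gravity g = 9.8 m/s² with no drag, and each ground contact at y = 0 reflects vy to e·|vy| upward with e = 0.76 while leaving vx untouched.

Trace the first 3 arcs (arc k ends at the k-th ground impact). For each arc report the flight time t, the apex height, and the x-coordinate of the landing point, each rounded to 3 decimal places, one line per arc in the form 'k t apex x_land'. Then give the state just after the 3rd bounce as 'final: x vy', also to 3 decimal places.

Arc 1: start y=15.660, vy=9.180 → t=2.955, apex=19.960, x_land=13.386, impact vy=-19.779
  bounce: vy ← 0.76·19.779 = 15.032
Arc 2: start y=0.000, vy=15.032 → t=3.068, apex=11.529, x_land=27.283, impact vy=-15.032
  bounce: vy ← 0.76·15.032 = 11.424
Arc 3: start y=0.000, vy=11.424 → t=2.331, apex=6.659, x_land=37.845, impact vy=-11.424
  bounce: vy ← 0.76·11.424 = 8.683

1 2.955 19.960 13.386
2 3.068 11.529 27.283
3 2.331 6.659 37.845
final: 37.845 8.683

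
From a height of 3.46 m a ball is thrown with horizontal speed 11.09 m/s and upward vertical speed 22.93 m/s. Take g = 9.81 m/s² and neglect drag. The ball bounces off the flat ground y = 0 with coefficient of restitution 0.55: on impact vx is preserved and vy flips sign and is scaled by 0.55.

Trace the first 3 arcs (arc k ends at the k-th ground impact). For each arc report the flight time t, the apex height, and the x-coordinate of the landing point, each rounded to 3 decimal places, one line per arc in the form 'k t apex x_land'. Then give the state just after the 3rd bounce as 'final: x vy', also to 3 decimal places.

Arc 1: start y=3.460, vy=22.930 → t=4.821, apex=30.258, x_land=53.466, impact vy=-24.365
  bounce: vy ← 0.55·24.365 = 13.401
Arc 2: start y=0.000, vy=13.401 → t=2.732, apex=9.153, x_land=83.765, impact vy=-13.401
  bounce: vy ← 0.55·13.401 = 7.371
Arc 3: start y=0.000, vy=7.371 → t=1.503, apex=2.769, x_land=100.430, impact vy=-7.371
  bounce: vy ← 0.55·7.371 = 4.054

1 4.821 30.258 53.466
2 2.732 9.153 83.765
3 1.503 2.769 100.430
final: 100.430 4.054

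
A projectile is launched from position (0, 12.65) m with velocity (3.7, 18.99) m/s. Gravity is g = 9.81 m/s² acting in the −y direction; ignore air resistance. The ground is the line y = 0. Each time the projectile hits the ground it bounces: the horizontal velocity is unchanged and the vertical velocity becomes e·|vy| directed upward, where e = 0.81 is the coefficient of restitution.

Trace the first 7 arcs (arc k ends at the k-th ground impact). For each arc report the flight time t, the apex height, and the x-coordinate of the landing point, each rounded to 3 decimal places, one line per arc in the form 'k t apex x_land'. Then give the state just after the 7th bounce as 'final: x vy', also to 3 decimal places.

Arc 1: start y=12.650, vy=18.990 → t=4.451, apex=31.030, x_land=16.469, impact vy=-24.674
  bounce: vy ← 0.81·24.674 = 19.986
Arc 2: start y=0.000, vy=19.986 → t=4.075, apex=20.359, x_land=31.545, impact vy=-19.986
  bounce: vy ← 0.81·19.986 = 16.189
Arc 3: start y=0.000, vy=16.189 → t=3.300, apex=13.357, x_land=43.756, impact vy=-16.189
  bounce: vy ← 0.81·16.189 = 13.113
Arc 4: start y=0.000, vy=13.113 → t=2.673, apex=8.764, x_land=53.648, impact vy=-13.113
  bounce: vy ← 0.81·13.113 = 10.621
Arc 5: start y=0.000, vy=10.621 → t=2.165, apex=5.750, x_land=61.660, impact vy=-10.621
  bounce: vy ← 0.81·10.621 = 8.603
Arc 6: start y=0.000, vy=8.603 → t=1.754, apex=3.773, x_land=68.150, impact vy=-8.603
  bounce: vy ← 0.81·8.603 = 6.969
Arc 7: start y=0.000, vy=6.969 → t=1.421, apex=2.475, x_land=73.406, impact vy=-6.969
  bounce: vy ← 0.81·6.969 = 5.645

1 4.451 31.030 16.469
2 4.075 20.359 31.545
3 3.300 13.357 43.756
4 2.673 8.764 53.648
5 2.165 5.750 61.660
6 1.754 3.773 68.150
7 1.421 2.475 73.406
final: 73.406 5.645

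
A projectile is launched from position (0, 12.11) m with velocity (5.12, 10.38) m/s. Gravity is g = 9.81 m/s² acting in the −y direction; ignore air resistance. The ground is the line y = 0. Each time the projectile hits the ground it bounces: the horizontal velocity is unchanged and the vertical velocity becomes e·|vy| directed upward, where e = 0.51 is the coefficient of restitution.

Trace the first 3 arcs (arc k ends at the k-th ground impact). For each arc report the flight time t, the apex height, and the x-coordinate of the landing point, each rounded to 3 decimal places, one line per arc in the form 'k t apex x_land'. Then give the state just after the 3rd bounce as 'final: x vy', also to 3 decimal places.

1 2.952 17.602 15.116
2 1.932 4.578 25.009
3 0.985 1.191 30.055
final: 30.055 2.465

Arc 1: start y=12.110, vy=10.380 → t=2.952, apex=17.602, x_land=15.116, impact vy=-18.583
  bounce: vy ← 0.51·18.583 = 9.478
Arc 2: start y=0.000, vy=9.478 → t=1.932, apex=4.578, x_land=25.009, impact vy=-9.478
  bounce: vy ← 0.51·9.478 = 4.834
Arc 3: start y=0.000, vy=4.834 → t=0.985, apex=1.191, x_land=30.055, impact vy=-4.834
  bounce: vy ← 0.51·4.834 = 2.465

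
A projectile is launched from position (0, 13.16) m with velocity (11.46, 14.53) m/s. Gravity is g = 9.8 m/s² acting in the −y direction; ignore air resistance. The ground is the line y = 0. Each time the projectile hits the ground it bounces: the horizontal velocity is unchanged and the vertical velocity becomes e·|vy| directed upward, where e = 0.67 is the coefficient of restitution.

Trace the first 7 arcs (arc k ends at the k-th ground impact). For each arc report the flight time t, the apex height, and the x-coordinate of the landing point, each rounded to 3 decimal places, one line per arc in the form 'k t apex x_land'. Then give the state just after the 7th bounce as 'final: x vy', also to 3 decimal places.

Arc 1: start y=13.160, vy=14.530 → t=3.693, apex=23.931, x_land=42.317, impact vy=-21.658
  bounce: vy ← 0.67·21.658 = 14.511
Arc 2: start y=0.000, vy=14.511 → t=2.961, apex=10.743, x_land=76.255, impact vy=-14.511
  bounce: vy ← 0.67·14.511 = 9.722
Arc 3: start y=0.000, vy=9.722 → t=1.984, apex=4.822, x_land=98.993, impact vy=-9.722
  bounce: vy ← 0.67·9.722 = 6.514
Arc 4: start y=0.000, vy=6.514 → t=1.329, apex=2.165, x_land=114.227, impact vy=-6.514
  bounce: vy ← 0.67·6.514 = 4.364
Arc 5: start y=0.000, vy=4.364 → t=0.891, apex=0.972, x_land=124.434, impact vy=-4.364
  bounce: vy ← 0.67·4.364 = 2.924
Arc 6: start y=0.000, vy=2.924 → t=0.597, apex=0.436, x_land=131.273, impact vy=-2.924
  bounce: vy ← 0.67·2.924 = 1.959
Arc 7: start y=0.000, vy=1.959 → t=0.400, apex=0.196, x_land=135.855, impact vy=-1.959
  bounce: vy ← 0.67·1.959 = 1.313

1 3.693 23.931 42.317
2 2.961 10.743 76.255
3 1.984 4.822 98.993
4 1.329 2.165 114.227
5 0.891 0.972 124.434
6 0.597 0.436 131.273
7 0.400 0.196 135.855
final: 135.855 1.313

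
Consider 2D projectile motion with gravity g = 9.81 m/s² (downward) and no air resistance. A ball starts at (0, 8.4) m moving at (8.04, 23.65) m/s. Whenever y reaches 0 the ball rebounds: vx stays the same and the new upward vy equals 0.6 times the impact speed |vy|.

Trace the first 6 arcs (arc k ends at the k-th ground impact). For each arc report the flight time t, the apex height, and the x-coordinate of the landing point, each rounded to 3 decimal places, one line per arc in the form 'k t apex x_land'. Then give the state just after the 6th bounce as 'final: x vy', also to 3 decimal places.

Arc 1: start y=8.400, vy=23.650 → t=5.154, apex=36.908, x_land=41.437, impact vy=-26.910
  bounce: vy ← 0.6·26.910 = 16.146
Arc 2: start y=0.000, vy=16.146 → t=3.292, apex=13.287, x_land=67.903, impact vy=-16.146
  bounce: vy ← 0.6·16.146 = 9.687
Arc 3: start y=0.000, vy=9.687 → t=1.975, apex=4.783, x_land=83.782, impact vy=-9.687
  bounce: vy ← 0.6·9.687 = 5.812
Arc 4: start y=0.000, vy=5.812 → t=1.185, apex=1.722, x_land=93.309, impact vy=-5.812
  bounce: vy ← 0.6·5.812 = 3.487
Arc 5: start y=0.000, vy=3.487 → t=0.711, apex=0.620, x_land=99.026, impact vy=-3.487
  bounce: vy ← 0.6·3.487 = 2.092
Arc 6: start y=0.000, vy=2.092 → t=0.427, apex=0.223, x_land=102.456, impact vy=-2.092
  bounce: vy ← 0.6·2.092 = 1.255

1 5.154 36.908 41.437
2 3.292 13.287 67.903
3 1.975 4.783 83.782
4 1.185 1.722 93.309
5 0.711 0.620 99.026
6 0.427 0.223 102.456
final: 102.456 1.255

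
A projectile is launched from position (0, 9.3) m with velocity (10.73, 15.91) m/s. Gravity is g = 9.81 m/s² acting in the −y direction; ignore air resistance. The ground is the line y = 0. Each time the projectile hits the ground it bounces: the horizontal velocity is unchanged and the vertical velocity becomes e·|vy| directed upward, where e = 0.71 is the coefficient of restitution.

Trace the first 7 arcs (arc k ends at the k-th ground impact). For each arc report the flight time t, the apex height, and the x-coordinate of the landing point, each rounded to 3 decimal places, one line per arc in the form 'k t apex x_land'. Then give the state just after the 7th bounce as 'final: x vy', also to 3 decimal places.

1 3.749 22.202 40.230
2 3.021 11.192 72.646
3 2.145 5.642 95.662
4 1.523 2.844 112.003
5 1.081 1.434 123.605
6 0.768 0.723 131.842
7 0.545 0.364 137.691
final: 137.691 1.898

Arc 1: start y=9.300, vy=15.910 → t=3.749, apex=22.202, x_land=40.230, impact vy=-20.871
  bounce: vy ← 0.71·20.871 = 14.818
Arc 2: start y=0.000, vy=14.818 → t=3.021, apex=11.192, x_land=72.646, impact vy=-14.818
  bounce: vy ← 0.71·14.818 = 10.521
Arc 3: start y=0.000, vy=10.521 → t=2.145, apex=5.642, x_land=95.662, impact vy=-10.521
  bounce: vy ← 0.71·10.521 = 7.470
Arc 4: start y=0.000, vy=7.470 → t=1.523, apex=2.844, x_land=112.003, impact vy=-7.470
  bounce: vy ← 0.71·7.470 = 5.304
Arc 5: start y=0.000, vy=5.304 → t=1.081, apex=1.434, x_land=123.605, impact vy=-5.304
  bounce: vy ← 0.71·5.304 = 3.766
Arc 6: start y=0.000, vy=3.766 → t=0.768, apex=0.723, x_land=131.842, impact vy=-3.766
  bounce: vy ← 0.71·3.766 = 2.674
Arc 7: start y=0.000, vy=2.674 → t=0.545, apex=0.364, x_land=137.691, impact vy=-2.674
  bounce: vy ← 0.71·2.674 = 1.898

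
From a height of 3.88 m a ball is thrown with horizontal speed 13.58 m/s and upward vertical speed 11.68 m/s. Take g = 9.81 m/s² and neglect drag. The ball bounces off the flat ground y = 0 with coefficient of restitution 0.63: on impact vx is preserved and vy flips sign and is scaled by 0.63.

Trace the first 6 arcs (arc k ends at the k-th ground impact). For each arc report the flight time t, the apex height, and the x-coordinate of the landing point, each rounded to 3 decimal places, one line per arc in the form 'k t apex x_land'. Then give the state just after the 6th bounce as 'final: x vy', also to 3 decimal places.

1 2.677 10.833 36.350
2 1.873 4.300 61.779
3 1.180 1.707 77.800
4 0.743 0.677 87.893
5 0.468 0.269 94.251
6 0.295 0.107 98.257
final: 98.257 0.912

Arc 1: start y=3.880, vy=11.680 → t=2.677, apex=10.833, x_land=36.350, impact vy=-14.579
  bounce: vy ← 0.63·14.579 = 9.185
Arc 2: start y=0.000, vy=9.185 → t=1.873, apex=4.300, x_land=61.779, impact vy=-9.185
  bounce: vy ← 0.63·9.185 = 5.786
Arc 3: start y=0.000, vy=5.786 → t=1.180, apex=1.707, x_land=77.800, impact vy=-5.786
  bounce: vy ← 0.63·5.786 = 3.645
Arc 4: start y=0.000, vy=3.645 → t=0.743, apex=0.677, x_land=87.893, impact vy=-3.645
  bounce: vy ← 0.63·3.645 = 2.297
Arc 5: start y=0.000, vy=2.297 → t=0.468, apex=0.269, x_land=94.251, impact vy=-2.297
  bounce: vy ← 0.63·2.297 = 1.447
Arc 6: start y=0.000, vy=1.447 → t=0.295, apex=0.107, x_land=98.257, impact vy=-1.447
  bounce: vy ← 0.63·1.447 = 0.912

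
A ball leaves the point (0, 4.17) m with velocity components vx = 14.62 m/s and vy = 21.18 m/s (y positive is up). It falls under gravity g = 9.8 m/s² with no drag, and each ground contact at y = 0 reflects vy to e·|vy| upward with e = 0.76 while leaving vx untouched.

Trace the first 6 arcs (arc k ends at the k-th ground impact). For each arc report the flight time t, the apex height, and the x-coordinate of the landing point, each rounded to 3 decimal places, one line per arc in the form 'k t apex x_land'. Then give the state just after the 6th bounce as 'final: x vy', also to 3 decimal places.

1 4.511 27.057 65.952
2 3.572 15.628 118.172
3 2.715 9.027 157.859
4 2.063 5.214 188.021
5 1.568 3.012 210.945
6 1.192 1.739 228.366
final: 228.366 4.438

Arc 1: start y=4.170, vy=21.180 → t=4.511, apex=27.057, x_land=65.952, impact vy=-23.029
  bounce: vy ← 0.76·23.029 = 17.502
Arc 2: start y=0.000, vy=17.502 → t=3.572, apex=15.628, x_land=118.172, impact vy=-17.502
  bounce: vy ← 0.76·17.502 = 13.301
Arc 3: start y=0.000, vy=13.301 → t=2.715, apex=9.027, x_land=157.859, impact vy=-13.301
  bounce: vy ← 0.76·13.301 = 10.109
Arc 4: start y=0.000, vy=10.109 → t=2.063, apex=5.214, x_land=188.021, impact vy=-10.109
  bounce: vy ← 0.76·10.109 = 7.683
Arc 5: start y=0.000, vy=7.683 → t=1.568, apex=3.012, x_land=210.945, impact vy=-7.683
  bounce: vy ← 0.76·7.683 = 5.839
Arc 6: start y=0.000, vy=5.839 → t=1.192, apex=1.739, x_land=228.366, impact vy=-5.839
  bounce: vy ← 0.76·5.839 = 4.438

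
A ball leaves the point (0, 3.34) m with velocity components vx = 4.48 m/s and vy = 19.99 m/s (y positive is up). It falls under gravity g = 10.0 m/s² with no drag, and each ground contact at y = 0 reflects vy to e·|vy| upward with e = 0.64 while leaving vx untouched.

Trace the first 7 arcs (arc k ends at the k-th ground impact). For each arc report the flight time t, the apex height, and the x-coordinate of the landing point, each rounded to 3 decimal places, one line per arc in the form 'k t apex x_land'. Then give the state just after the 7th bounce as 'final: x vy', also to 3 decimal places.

Arc 1: start y=3.340, vy=19.990 → t=4.159, apex=23.320, x_land=18.631, impact vy=-21.596
  bounce: vy ← 0.64·21.596 = 13.822
Arc 2: start y=0.000, vy=13.822 → t=2.764, apex=9.552, x_land=31.015, impact vy=-13.822
  bounce: vy ← 0.64·13.822 = 8.846
Arc 3: start y=0.000, vy=8.846 → t=1.769, apex=3.912, x_land=38.941, impact vy=-8.846
  bounce: vy ← 0.64·8.846 = 5.661
Arc 4: start y=0.000, vy=5.661 → t=1.132, apex=1.603, x_land=44.013, impact vy=-5.661
  bounce: vy ← 0.64·5.661 = 3.623
Arc 5: start y=0.000, vy=3.623 → t=0.725, apex=0.656, x_land=47.260, impact vy=-3.623
  bounce: vy ← 0.64·3.623 = 2.319
Arc 6: start y=0.000, vy=2.319 → t=0.464, apex=0.269, x_land=49.337, impact vy=-2.319
  bounce: vy ← 0.64·2.319 = 1.484
Arc 7: start y=0.000, vy=1.484 → t=0.297, apex=0.110, x_land=50.667, impact vy=-1.484
  bounce: vy ← 0.64·1.484 = 0.950

1 4.159 23.320 18.631
2 2.764 9.552 31.015
3 1.769 3.912 38.941
4 1.132 1.603 44.013
5 0.725 0.656 47.260
6 0.464 0.269 49.337
7 0.297 0.110 50.667
final: 50.667 0.950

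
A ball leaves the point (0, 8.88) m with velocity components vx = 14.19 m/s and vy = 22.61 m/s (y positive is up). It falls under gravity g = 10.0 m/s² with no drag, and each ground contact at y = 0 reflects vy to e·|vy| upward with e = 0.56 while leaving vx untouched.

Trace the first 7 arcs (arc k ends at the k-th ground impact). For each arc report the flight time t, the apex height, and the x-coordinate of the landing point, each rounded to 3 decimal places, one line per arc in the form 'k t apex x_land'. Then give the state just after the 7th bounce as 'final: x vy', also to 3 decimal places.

Arc 1: start y=8.880, vy=22.610 → t=4.886, apex=34.441, x_land=69.326, impact vy=-26.245
  bounce: vy ← 0.56·26.245 = 14.697
Arc 2: start y=0.000, vy=14.697 → t=2.939, apex=10.801, x_land=111.037, impact vy=-14.697
  bounce: vy ← 0.56·14.697 = 8.231
Arc 3: start y=0.000, vy=8.231 → t=1.646, apex=3.387, x_land=134.395, impact vy=-8.231
  bounce: vy ← 0.56·8.231 = 4.609
Arc 4: start y=0.000, vy=4.609 → t=0.922, apex=1.062, x_land=147.475, impact vy=-4.609
  bounce: vy ← 0.56·4.609 = 2.581
Arc 5: start y=0.000, vy=2.581 → t=0.516, apex=0.333, x_land=154.800, impact vy=-2.581
  bounce: vy ← 0.56·2.581 = 1.445
Arc 6: start y=0.000, vy=1.445 → t=0.289, apex=0.104, x_land=158.903, impact vy=-1.445
  bounce: vy ← 0.56·1.445 = 0.809
Arc 7: start y=0.000, vy=0.809 → t=0.162, apex=0.033, x_land=161.200, impact vy=-0.809
  bounce: vy ← 0.56·0.809 = 0.453

1 4.886 34.441 69.326
2 2.939 10.801 111.037
3 1.646 3.387 134.395
4 0.922 1.062 147.475
5 0.516 0.333 154.800
6 0.289 0.104 158.903
7 0.162 0.033 161.200
final: 161.200 0.453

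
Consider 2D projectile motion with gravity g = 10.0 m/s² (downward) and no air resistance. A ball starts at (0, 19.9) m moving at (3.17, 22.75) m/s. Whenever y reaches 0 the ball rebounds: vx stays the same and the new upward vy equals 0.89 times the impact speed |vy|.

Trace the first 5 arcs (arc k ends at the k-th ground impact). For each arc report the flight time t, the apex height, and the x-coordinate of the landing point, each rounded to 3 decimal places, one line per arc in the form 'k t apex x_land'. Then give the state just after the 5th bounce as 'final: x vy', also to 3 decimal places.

Arc 1: start y=19.900, vy=22.750 → t=5.301, apex=45.778, x_land=16.804, impact vy=-30.258
  bounce: vy ← 0.89·30.258 = 26.930
Arc 2: start y=0.000, vy=26.930 → t=5.386, apex=36.261, x_land=33.877, impact vy=-26.930
  bounce: vy ← 0.89·26.930 = 23.968
Arc 3: start y=0.000, vy=23.968 → t=4.794, apex=28.722, x_land=49.073, impact vy=-23.968
  bounce: vy ← 0.89·23.968 = 21.331
Arc 4: start y=0.000, vy=21.331 → t=4.266, apex=22.751, x_land=62.597, impact vy=-21.331
  bounce: vy ← 0.89·21.331 = 18.985
Arc 5: start y=0.000, vy=18.985 → t=3.797, apex=18.021, x_land=74.633, impact vy=-18.985
  bounce: vy ← 0.89·18.985 = 16.896

1 5.301 45.778 16.804
2 5.386 36.261 33.877
3 4.794 28.722 49.073
4 4.266 22.751 62.597
5 3.797 18.021 74.633
final: 74.633 16.896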